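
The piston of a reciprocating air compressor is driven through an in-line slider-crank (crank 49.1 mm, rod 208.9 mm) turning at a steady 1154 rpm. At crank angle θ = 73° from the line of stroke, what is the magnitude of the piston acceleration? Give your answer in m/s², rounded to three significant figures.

67.0

ω = 2π·1154/60 = 120.8 rad/s
x(θ) = r cosθ + √(L² − r² sin²θ); with ω constant, a = ω²·d²x/dθ².
d²x/dθ² = −r cosθ − r²(cos2θ)/√u − r⁴ sin²2θ/(4u^{3/2}),  u = L² − r² sin²θ = 0.0414345 m².
Substituting r = 0.0491 m, L = 0.2089 m, θ = 73°: d²x/dθ² = -0.0045906 m.
a = ω²·d²x/dθ² = (120.8)²·(-0.0045906) = -67.04 m/s²;  |a| = 67.04 m/s².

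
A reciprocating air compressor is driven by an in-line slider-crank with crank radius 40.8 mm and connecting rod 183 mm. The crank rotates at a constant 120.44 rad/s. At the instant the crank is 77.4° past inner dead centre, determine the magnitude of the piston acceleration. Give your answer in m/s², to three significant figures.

7.10

ω = 120.4 rad/s
x(θ) = r cosθ + √(L² − r² sin²θ); with ω constant, a = ω²·d²x/dθ².
d²x/dθ² = −r cosθ − r²(cos2θ)/√u − r⁴ sin²2θ/(4u^{3/2}),  u = L² − r² sin²θ = 0.0319036 m².
Substituting r = 0.0408 m, L = 0.183 m, θ = 77.4°: d²x/dθ² = -0.00048959 m.
a = ω²·d²x/dθ² = (120.4)²·(-0.00048959) = -7.1019 m/s²;  |a| = 7.1019 m/s².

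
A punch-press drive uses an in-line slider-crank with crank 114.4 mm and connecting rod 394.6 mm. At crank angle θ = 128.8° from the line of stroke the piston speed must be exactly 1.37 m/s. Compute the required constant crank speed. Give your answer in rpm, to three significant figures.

180

For an in-line slider-crank, |v_piston| = rω|sinθ|·[1 + r cosθ/√(L² − r² sin²θ)].
With r = 0.1144 m, L = 0.3946 m, θ = 128.8°: the bracketed kinematic factor |dx/dθ| = 0.07253 m.
ω = v/|dx/dθ| = 1.37/0.07253 = 18.889 rad/s.
N = 60ω/(2π) = 180.37 rpm.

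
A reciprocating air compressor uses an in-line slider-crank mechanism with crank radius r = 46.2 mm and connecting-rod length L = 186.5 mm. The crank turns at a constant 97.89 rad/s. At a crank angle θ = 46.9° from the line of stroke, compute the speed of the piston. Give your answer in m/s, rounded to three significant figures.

ω = 97.89 rad/s
For an in-line slider-crank, x = r cosθ + √(L² − r² sin²θ), so v = −rω sinθ·[1 + r cosθ/√(L² − r² sin²θ)].
With r = 0.0462 m, L = 0.1865 m, θ = 46.9°: √(L² − r² sin²θ) = 0.18342 m.
v = −0.0462·97.89·0.73016·[1 + 0.0462·0.68327/0.18342] = -3.8705 m/s.
|v| = 3.8705 m/s.

3.87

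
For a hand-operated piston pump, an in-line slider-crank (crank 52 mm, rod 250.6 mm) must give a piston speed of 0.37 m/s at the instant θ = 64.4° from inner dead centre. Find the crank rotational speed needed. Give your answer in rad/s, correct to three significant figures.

7.23

For an in-line slider-crank, |v_piston| = rω|sinθ|·[1 + r cosθ/√(L² − r² sin²θ)].
With r = 0.052 m, L = 0.2506 m, θ = 64.4°: the bracketed kinematic factor |dx/dθ| = 0.051175 m.
ω = v/|dx/dθ| = 0.37/0.051175 = 7.23 rad/s.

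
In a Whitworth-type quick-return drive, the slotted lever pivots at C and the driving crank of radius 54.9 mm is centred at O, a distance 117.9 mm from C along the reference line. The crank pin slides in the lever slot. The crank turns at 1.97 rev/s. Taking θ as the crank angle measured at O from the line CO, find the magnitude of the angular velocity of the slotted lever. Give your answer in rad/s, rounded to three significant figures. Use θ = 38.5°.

ω = 12.38 rad/s (from 1.97 rev/s).
Crank pin A relative to C: A = (d + r cosθ, r sinθ); lever angle φ = atan2(r sinθ, d + r cosθ).
Differentiating tanφ: φ̇ = rω(d cosθ + r)/(d² + r² + 2dr cosθ).
d² + r² + 2dr cosθ = |CA|² = 0.0270456 m²;  d cosθ + r = +0.14717 m.
|ω_lever| = |0.0549·12.38·+0.14717| / 0.0270456 = 3.6978 rad/s.

3.70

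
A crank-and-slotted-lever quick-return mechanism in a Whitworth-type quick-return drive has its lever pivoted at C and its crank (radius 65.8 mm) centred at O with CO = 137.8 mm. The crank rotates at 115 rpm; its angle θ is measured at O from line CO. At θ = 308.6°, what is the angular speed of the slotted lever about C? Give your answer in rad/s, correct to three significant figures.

3.47

ω = 12.04 rad/s (from 115 rpm).
Crank pin A relative to C: A = (d + r cosθ, r sinθ); lever angle φ = atan2(r sinθ, d + r cosθ).
Differentiating tanφ: φ̇ = rω(d cosθ + r)/(d² + r² + 2dr cosθ).
d² + r² + 2dr cosθ = |CA|² = 0.0346322 m²;  d cosθ + r = +0.15177 m.
|ω_lever| = |0.0658·12.04·+0.15177| / 0.0346322 = 3.4726 rad/s.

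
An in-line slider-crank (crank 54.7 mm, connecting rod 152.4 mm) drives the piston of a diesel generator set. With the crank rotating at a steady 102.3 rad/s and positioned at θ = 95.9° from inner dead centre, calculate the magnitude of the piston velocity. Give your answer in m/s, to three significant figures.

ω = 102.3 rad/s
For an in-line slider-crank, x = r cosθ + √(L² − r² sin²θ), so v = −rω sinθ·[1 + r cosθ/√(L² − r² sin²θ)].
With r = 0.0547 m, L = 0.1524 m, θ = 95.9°: √(L² − r² sin²θ) = 0.14236 m.
v = −0.0547·102.3·0.99470·[1 + 0.0547·-0.10279/0.14236] = -5.3463 m/s.
|v| = 5.3463 m/s.

5.35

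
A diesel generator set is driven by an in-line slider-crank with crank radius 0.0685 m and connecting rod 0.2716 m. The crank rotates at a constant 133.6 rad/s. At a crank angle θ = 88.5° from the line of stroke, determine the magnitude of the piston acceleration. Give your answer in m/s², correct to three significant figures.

ω = 133.6 rad/s
x(θ) = r cosθ + √(L² − r² sin²θ); with ω constant, a = ω²·d²x/dθ².
d²x/dθ² = −r cosθ − r²(cos2θ)/√u − r⁴ sin²2θ/(4u^{3/2}),  u = L² − r² sin²θ = 0.0690775 m².
Substituting r = 0.0685 m, L = 0.2716 m, θ = 88.5°: d²x/dθ² = +0.016035 m.
a = ω²·d²x/dθ² = (133.6)²·(+0.016035) = +286.2 m/s²;  |a| = 286.2 m/s².

286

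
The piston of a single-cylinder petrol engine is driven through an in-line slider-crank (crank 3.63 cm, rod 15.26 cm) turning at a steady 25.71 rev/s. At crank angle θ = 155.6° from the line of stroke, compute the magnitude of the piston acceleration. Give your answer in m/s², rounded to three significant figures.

712

ω = 2π·25.7 = 161.5 rad/s
x(θ) = r cosθ + √(L² − r² sin²θ); with ω constant, a = ω²·d²x/dθ².
d²x/dθ² = −r cosθ − r²(cos2θ)/√u − r⁴ sin²2θ/(4u^{3/2}),  u = L² − r² sin²θ = 0.0230619 m².
Substituting r = 0.0363 m, L = 0.1526 m, θ = 155.6°: d²x/dθ² = +0.027272 m.
a = ω²·d²x/dθ² = (161.5)²·(+0.027272) = +711.68 m/s²;  |a| = 711.68 m/s².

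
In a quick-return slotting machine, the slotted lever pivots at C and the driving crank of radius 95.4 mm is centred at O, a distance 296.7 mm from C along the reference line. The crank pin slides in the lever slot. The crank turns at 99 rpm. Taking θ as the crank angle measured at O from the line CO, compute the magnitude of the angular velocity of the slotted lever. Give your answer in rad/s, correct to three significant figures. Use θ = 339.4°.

2.46

ω = 10.37 rad/s (from 99 rpm).
Crank pin A relative to C: A = (d + r cosθ, r sinθ); lever angle φ = atan2(r sinθ, d + r cosθ).
Differentiating tanφ: φ̇ = rω(d cosθ + r)/(d² + r² + 2dr cosθ).
d² + r² + 2dr cosθ = |CA|² = 0.150123 m²;  d cosθ + r = +0.37313 m.
|ω_lever| = |0.0954·10.37·+0.37313| / 0.150123 = 2.4582 rad/s.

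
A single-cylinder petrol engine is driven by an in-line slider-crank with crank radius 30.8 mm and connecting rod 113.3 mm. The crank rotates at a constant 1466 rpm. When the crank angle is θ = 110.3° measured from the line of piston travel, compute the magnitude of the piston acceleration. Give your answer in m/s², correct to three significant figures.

ω = 2π·1466/60 = 153.5 rad/s
x(θ) = r cosθ + √(L² − r² sin²θ); with ω constant, a = ω²·d²x/dθ².
d²x/dθ² = −r cosθ − r²(cos2θ)/√u − r⁴ sin²2θ/(4u^{3/2}),  u = L² − r² sin²θ = 0.0120024 m².
Substituting r = 0.0308 m, L = 0.1133 m, θ = 110.3°: d²x/dθ² = +0.017188 m.
a = ω²·d²x/dθ² = (153.5)²·(+0.017188) = +405.08 m/s²;  |a| = 405.08 m/s².

405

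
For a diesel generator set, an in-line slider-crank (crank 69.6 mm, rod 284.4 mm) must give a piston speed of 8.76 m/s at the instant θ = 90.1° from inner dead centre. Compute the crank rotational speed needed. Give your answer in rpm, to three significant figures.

For an in-line slider-crank, |v_piston| = rω|sinθ|·[1 + r cosθ/√(L² − r² sin²θ)].
With r = 0.0696 m, L = 0.2844 m, θ = 90.1°: the bracketed kinematic factor |dx/dθ| = 0.069569 m.
ω = v/|dx/dθ| = 8.76/0.069569 = 125.92 rad/s.
N = 60ω/(2π) = 1202.4 rpm.

1200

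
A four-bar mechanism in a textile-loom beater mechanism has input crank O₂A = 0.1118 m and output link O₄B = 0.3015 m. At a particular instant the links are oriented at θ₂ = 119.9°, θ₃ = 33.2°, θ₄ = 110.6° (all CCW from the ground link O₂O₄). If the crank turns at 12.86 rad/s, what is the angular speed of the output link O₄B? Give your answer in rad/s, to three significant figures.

ω₂ = 12.86 rad/s
Differentiating the loop-closure r₂e^{iθ₂}+r₃e^{iθ₃}=r₁+r₄e^{iθ₄} gives r₂ω₂e^{iθ₂}+r₃ω₃e^{iθ₃}=r₄ω₄e^{iθ₄}.
Eliminating the other unknown: ω₄ = r₂ω₂ sin(θ₂−θ₃) / [r₄ sin(θ₄−θ₃)].
Numerator sine = +0.99834; denominator sine = +0.97592.
Result = 0.1118·12.86·(+0.99834) / (0.3015·(+0.97592)) = +4.8782 rad/s; magnitude 4.8782 rad/s.

4.88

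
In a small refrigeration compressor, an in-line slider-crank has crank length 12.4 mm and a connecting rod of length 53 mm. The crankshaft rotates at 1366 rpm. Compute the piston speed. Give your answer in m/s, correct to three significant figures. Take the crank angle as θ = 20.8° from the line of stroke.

0.768

ω = 2π·1366/60 = 143 rad/s
For an in-line slider-crank, x = r cosθ + √(L² − r² sin²θ), so v = −rω sinθ·[1 + r cosθ/√(L² − r² sin²θ)].
With r = 0.0124 m, L = 0.053 m, θ = 20.8°: √(L² − r² sin²θ) = 0.052817 m.
v = −0.0124·143·0.35511·[1 + 0.0124·0.93483/0.052817] = -0.76813 m/s.
|v| = 0.76813 m/s.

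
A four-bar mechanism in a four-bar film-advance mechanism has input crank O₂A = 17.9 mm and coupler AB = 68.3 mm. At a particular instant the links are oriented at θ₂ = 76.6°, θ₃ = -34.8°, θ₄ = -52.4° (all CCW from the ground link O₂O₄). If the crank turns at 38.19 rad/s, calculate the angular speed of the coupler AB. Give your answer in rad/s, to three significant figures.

25.7

ω₂ = 38.19 rad/s
Differentiating the loop-closure r₂e^{iθ₂}+r₃e^{iθ₃}=r₁+r₄e^{iθ₄} gives r₂ω₂e^{iθ₂}+r₃ω₃e^{iθ₃}=r₄ω₄e^{iθ₄}.
Eliminating the other unknown: ω₃ = r₂ω₂ sin(θ₄−θ₂) / [r₃ sin(θ₃−θ₄)].
Numerator sine = -0.77715; denominator sine = +0.30237.
Result = 0.0179·38.19·(-0.77715) / (0.0683·(+0.30237)) = -25.724 rad/s; magnitude 25.724 rad/s.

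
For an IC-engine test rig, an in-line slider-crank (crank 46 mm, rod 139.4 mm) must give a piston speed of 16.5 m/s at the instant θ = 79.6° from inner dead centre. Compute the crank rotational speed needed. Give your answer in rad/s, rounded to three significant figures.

For an in-line slider-crank, |v_piston| = rω|sinθ|·[1 + r cosθ/√(L² − r² sin²θ)].
With r = 0.046 m, L = 0.1394 m, θ = 79.6°: the bracketed kinematic factor |dx/dθ| = 0.048094 m.
ω = v/|dx/dθ| = 16.5/0.048094 = 343.08 rad/s.

343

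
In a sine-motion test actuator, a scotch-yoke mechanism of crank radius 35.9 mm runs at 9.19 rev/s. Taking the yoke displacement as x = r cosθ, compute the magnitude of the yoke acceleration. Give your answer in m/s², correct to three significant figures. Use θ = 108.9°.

ω = 57.74 rad/s (from 9.19 rev/s).
x = r cosθ ⇒ ẍ = −rω² cosθ (ω constant).
|a| = rω²|cosθ| = 0.0359·(57.74)²·|cos 108.9°| = 38.772 m/s².

38.8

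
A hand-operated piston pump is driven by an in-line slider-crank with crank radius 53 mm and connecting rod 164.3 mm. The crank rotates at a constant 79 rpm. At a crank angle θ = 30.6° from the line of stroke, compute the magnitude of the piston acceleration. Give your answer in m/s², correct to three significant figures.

ω = 2π·79/60 = 8.273 rad/s
x(θ) = r cosθ + √(L² − r² sin²θ); with ω constant, a = ω²·d²x/dθ².
d²x/dθ² = −r cosθ − r²(cos2θ)/√u − r⁴ sin²2θ/(4u^{3/2}),  u = L² − r² sin²θ = 0.0262666 m².
Substituting r = 0.053 m, L = 0.1643 m, θ = 30.6°: d²x/dθ² = -0.054325 m.
a = ω²·d²x/dθ² = (8.273)²·(-0.054325) = -3.718 m/s²;  |a| = 3.718 m/s².

3.72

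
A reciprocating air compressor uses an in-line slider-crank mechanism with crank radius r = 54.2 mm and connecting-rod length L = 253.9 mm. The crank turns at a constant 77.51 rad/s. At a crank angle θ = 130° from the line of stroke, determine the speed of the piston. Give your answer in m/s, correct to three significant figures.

ω = 77.51 rad/s
For an in-line slider-crank, x = r cosθ + √(L² − r² sin²θ), so v = −rω sinθ·[1 + r cosθ/√(L² − r² sin²θ)].
With r = 0.0542 m, L = 0.2539 m, θ = 130°: √(L² − r² sin²θ) = 0.25048 m.
v = −0.0542·77.51·0.76604·[1 + 0.0542·-0.64279/0.25048] = -2.7706 m/s.
|v| = 2.7706 m/s.

2.77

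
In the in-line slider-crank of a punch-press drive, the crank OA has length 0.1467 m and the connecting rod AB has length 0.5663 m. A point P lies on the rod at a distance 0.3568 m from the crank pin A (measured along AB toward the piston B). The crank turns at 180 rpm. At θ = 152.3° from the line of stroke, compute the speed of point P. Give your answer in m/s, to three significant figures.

ω = 18.85 rad/s.  Crank-pin speed |V_A| = rω = 2.7652 m/s, perpendicular to OA.
Rod angle: sinφ = −(r/L) sinθ ⇒ φ = -6.916°; ω_rod = −rω cosθ/√(L²−r²sin²θ) = +4.355 rad/s.
V_P = V_A + ω_rod × AP, with AP = 0.3568 m along the rod.
Components: V_Px = −rω sinθ − a·ω_rod·sinφ = -1.0983 m/s;  V_Py = rω cosθ + a·ω_rod·cosφ = -0.90574 m/s.
|V_P| = √(V_Px² + V_Py²) = 1.4236 m/s.

1.42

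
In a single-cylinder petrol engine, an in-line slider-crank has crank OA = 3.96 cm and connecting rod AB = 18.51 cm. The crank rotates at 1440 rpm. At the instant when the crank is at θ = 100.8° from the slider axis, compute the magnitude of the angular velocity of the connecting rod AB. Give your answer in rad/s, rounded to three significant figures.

6.18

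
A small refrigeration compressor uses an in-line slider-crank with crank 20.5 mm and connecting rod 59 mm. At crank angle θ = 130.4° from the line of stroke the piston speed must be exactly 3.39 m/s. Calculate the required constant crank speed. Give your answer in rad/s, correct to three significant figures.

For an in-line slider-crank, |v_piston| = rω|sinθ|·[1 + r cosθ/√(L² − r² sin²θ)].
With r = 0.0205 m, L = 0.059 m, θ = 130.4°: the bracketed kinematic factor |dx/dθ| = 0.011966 m.
ω = v/|dx/dθ| = 3.39/0.011966 = 283.3 rad/s.

283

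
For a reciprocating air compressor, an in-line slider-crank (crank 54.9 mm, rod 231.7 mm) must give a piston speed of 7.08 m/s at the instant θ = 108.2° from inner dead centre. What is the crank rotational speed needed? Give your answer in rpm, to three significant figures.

1400

For an in-line slider-crank, |v_piston| = rω|sinθ|·[1 + r cosθ/√(L² − r² sin²θ)].
With r = 0.0549 m, L = 0.2317 m, θ = 108.2°: the bracketed kinematic factor |dx/dθ| = 0.048192 m.
ω = v/|dx/dθ| = 7.08/0.048192 = 146.91 rad/s.
N = 60ω/(2π) = 1402.9 rpm.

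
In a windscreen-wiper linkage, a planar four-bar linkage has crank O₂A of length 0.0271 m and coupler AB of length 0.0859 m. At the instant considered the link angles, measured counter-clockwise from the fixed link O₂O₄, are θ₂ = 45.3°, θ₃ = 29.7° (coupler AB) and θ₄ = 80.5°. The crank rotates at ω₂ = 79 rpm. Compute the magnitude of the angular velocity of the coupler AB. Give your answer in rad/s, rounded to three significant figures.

1.94

ω₂ = 8.273 rad/s (from 79 rpm).
Differentiating the loop-closure r₂e^{iθ₂}+r₃e^{iθ₃}=r₁+r₄e^{iθ₄} gives r₂ω₂e^{iθ₂}+r₃ω₃e^{iθ₃}=r₄ω₄e^{iθ₄}.
Eliminating the other unknown: ω₃ = r₂ω₂ sin(θ₄−θ₂) / [r₃ sin(θ₃−θ₄)].
Numerator sine = +0.57643; denominator sine = -0.77494.
Result = 0.0271·8.273·(+0.57643) / (0.0859·(-0.77494)) = -1.9414 rad/s; magnitude 1.9414 rad/s.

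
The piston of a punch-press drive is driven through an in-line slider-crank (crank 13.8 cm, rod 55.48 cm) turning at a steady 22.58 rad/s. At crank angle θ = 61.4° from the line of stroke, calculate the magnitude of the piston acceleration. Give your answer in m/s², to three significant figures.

ω = 22.58 rad/s
x(θ) = r cosθ + √(L² − r² sin²θ); with ω constant, a = ω²·d²x/dθ².
d²x/dθ² = −r cosθ − r²(cos2θ)/√u − r⁴ sin²2θ/(4u^{3/2}),  u = L² − r² sin²θ = 0.293123 m².
Substituting r = 0.138 m, L = 0.5548 m, θ = 61.4°: d²x/dθ² = -0.047409 m.
a = ω²·d²x/dθ² = (22.58)²·(-0.047409) = -24.172 m/s²;  |a| = 24.172 m/s².

24.2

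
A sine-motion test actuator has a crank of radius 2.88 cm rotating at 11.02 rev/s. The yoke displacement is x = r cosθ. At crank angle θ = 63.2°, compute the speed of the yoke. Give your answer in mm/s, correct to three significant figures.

1780

ω = 69.24 rad/s (from 11.02 rev/s).
x = r cosθ ⇒ ẋ = −rω sinθ.
|v| = rω|sinθ| = 0.0288·69.24·|sin 63.2°| = 1.7799 m/s = 1779.9 mm/s.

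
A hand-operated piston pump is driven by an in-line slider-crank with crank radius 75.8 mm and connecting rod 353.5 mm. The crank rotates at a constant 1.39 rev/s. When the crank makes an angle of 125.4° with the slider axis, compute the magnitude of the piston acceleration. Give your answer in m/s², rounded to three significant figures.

3.75

ω = 2π·1.39 = 8.734 rad/s
x(θ) = r cosθ + √(L² − r² sin²θ); with ω constant, a = ω²·d²x/dθ².
d²x/dθ² = −r cosθ − r²(cos2θ)/√u − r⁴ sin²2θ/(4u^{3/2}),  u = L² − r² sin²θ = 0.121145 m².
Substituting r = 0.0758 m, L = 0.3535 m, θ = 125.4°: d²x/dθ² = +0.049164 m.
a = ω²·d²x/dθ² = (8.734)²·(+0.049164) = +3.75 m/s²;  |a| = 3.75 m/s².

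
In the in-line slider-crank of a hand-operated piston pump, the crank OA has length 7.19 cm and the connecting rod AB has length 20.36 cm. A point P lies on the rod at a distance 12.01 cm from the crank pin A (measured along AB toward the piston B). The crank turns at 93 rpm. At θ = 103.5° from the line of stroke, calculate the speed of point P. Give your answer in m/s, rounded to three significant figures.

ω = 9.739 rad/s.  Crank-pin speed |V_A| = rω = 0.70023 m/s, perpendicular to OA.
Rod angle: sinφ = −(r/L) sinθ ⇒ φ = -20.083°; ω_rod = −rω cosθ/√(L²−r²sin²θ) = +0.85486 rad/s.
V_P = V_A + ω_rod × AP, with AP = 0.1201 m along the rod.
Components: V_Px = −rω sinθ − a·ω_rod·sinφ = -0.64563 m/s;  V_Py = rω cosθ + a·ω_rod·cosφ = -0.06704 m/s.
|V_P| = √(V_Px² + V_Py²) = 0.6491 m/s.

0.649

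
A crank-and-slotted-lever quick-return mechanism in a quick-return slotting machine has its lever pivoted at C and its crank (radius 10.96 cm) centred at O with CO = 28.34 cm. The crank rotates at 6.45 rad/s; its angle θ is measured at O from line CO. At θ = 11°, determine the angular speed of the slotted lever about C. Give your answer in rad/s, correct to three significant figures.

ω = 6.45 rad/s
Crank pin A relative to C: A = (d + r cosθ, r sinθ); lever angle φ = atan2(r sinθ, d + r cosθ).
Differentiating tanφ: φ̇ = rω(d cosθ + r)/(d² + r² + 2dr cosθ).
d² + r² + 2dr cosθ = |CA|² = 0.153308 m²;  d cosθ + r = +0.38779 m.
|ω_lever| = |0.1096·6.45·+0.38779| / 0.153308 = 1.7882 rad/s.

1.79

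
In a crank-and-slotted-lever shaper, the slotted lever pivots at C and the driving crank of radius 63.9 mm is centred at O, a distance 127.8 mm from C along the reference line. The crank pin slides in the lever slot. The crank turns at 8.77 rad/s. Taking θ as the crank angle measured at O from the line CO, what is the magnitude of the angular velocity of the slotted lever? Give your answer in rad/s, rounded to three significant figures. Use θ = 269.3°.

1.73

ω = 8.77 rad/s
Crank pin A relative to C: A = (d + r cosθ, r sinθ); lever angle φ = atan2(r sinθ, d + r cosθ).
Differentiating tanφ: φ̇ = rω(d cosθ + r)/(d² + r² + 2dr cosθ).
d² + r² + 2dr cosθ = |CA|² = 0.0202165 m²;  d cosθ + r = +0.062339 m.
|ω_lever| = |0.0639·8.77·+0.062339| / 0.0202165 = 1.728 rad/s.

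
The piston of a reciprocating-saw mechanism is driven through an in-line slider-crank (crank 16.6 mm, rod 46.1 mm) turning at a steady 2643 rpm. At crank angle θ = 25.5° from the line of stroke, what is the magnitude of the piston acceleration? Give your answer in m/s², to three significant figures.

1450

ω = 2π·2643/60 = 276.8 rad/s
x(θ) = r cosθ + √(L² − r² sin²θ); with ω constant, a = ω²·d²x/dθ².
d²x/dθ² = −r cosθ − r²(cos2θ)/√u − r⁴ sin²2θ/(4u^{3/2}),  u = L² − r² sin²θ = 0.00207414 m².
Substituting r = 0.0166 m, L = 0.0461 m, θ = 25.5°: d²x/dθ² = -0.018912 m.
a = ω²·d²x/dθ² = (276.8)²·(-0.018912) = -1448.7 m/s²;  |a| = 1448.7 m/s².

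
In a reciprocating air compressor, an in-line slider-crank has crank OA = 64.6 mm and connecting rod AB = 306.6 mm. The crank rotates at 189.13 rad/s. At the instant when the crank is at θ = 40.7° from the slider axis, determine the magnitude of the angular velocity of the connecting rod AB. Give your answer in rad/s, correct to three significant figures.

30.5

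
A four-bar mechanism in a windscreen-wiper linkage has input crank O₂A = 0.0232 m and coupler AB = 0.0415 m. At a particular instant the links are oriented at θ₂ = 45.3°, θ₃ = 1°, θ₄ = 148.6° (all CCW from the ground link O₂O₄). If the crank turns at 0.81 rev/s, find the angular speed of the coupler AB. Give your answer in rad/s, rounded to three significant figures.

5.17

ω₂ = 5.089 rad/s (from 0.81 rev/s).
Differentiating the loop-closure r₂e^{iθ₂}+r₃e^{iθ₃}=r₁+r₄e^{iθ₄} gives r₂ω₂e^{iθ₂}+r₃ω₃e^{iθ₃}=r₄ω₄e^{iθ₄}.
Eliminating the other unknown: ω₃ = r₂ω₂ sin(θ₄−θ₂) / [r₃ sin(θ₃−θ₄)].
Numerator sine = +0.97318; denominator sine = -0.53583.
Result = 0.0232·5.089·(+0.97318) / (0.0415·(-0.53583)) = -5.1674 rad/s; magnitude 5.1674 rad/s.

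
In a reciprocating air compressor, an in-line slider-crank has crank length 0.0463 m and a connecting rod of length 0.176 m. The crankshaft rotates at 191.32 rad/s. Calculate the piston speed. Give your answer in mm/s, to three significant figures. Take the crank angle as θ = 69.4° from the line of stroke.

ω = 191.3 rad/s
For an in-line slider-crank, x = r cosθ + √(L² − r² sin²θ), so v = −rω sinθ·[1 + r cosθ/√(L² − r² sin²θ)].
With r = 0.0463 m, L = 0.176 m, θ = 69.4°: √(L² − r² sin²θ) = 0.17058 m.
v = −0.0463·191.3·0.93606·[1 + 0.0463·0.35184/0.17058] = -9.0836 m/s.
|v| = 9.0836 m/s = 9083.6 mm/s.

9080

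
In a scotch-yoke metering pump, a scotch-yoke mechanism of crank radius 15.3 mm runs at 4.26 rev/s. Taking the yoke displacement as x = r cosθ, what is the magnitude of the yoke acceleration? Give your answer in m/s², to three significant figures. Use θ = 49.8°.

7.08

ω = 26.77 rad/s (from 4.26 rev/s).
x = r cosθ ⇒ ẍ = −rω² cosθ (ω constant).
|a| = rω²|cosθ| = 0.0153·(26.77)²·|cos 49.8°| = 7.0752 m/s².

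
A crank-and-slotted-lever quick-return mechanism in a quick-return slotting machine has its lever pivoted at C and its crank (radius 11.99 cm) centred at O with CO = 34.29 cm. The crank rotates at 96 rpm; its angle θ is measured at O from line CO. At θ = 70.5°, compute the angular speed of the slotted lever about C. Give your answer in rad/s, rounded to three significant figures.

1.77

ω = 10.05 rad/s (from 96 rpm).
Crank pin A relative to C: A = (d + r cosθ, r sinθ); lever angle φ = atan2(r sinθ, d + r cosθ).
Differentiating tanφ: φ̇ = rω(d cosθ + r)/(d² + r² + 2dr cosθ).
d² + r² + 2dr cosθ = |CA|² = 0.159404 m²;  d cosθ + r = +0.23436 m.
|ω_lever| = |0.1199·10.05·+0.23436| / 0.159404 = 1.7722 rad/s.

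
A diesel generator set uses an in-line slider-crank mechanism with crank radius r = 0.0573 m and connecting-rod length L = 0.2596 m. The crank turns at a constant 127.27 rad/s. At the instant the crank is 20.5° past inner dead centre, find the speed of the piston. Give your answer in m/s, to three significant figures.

3.08

ω = 127.3 rad/s
For an in-line slider-crank, x = r cosθ + √(L² − r² sin²θ), so v = −rω sinθ·[1 + r cosθ/√(L² − r² sin²θ)].
With r = 0.0573 m, L = 0.2596 m, θ = 20.5°: √(L² − r² sin²θ) = 0.25882 m.
v = −0.0573·127.3·0.35021·[1 + 0.0573·0.93667/0.25882] = -3.0835 m/s.
|v| = 3.0835 m/s.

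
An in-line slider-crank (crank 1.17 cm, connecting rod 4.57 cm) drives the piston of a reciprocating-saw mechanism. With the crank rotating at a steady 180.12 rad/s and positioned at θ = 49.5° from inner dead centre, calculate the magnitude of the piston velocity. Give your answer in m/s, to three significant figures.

1.87

ω = 180.1 rad/s
For an in-line slider-crank, x = r cosθ + √(L² − r² sin²θ), so v = −rω sinθ·[1 + r cosθ/√(L² − r² sin²θ)].
With r = 0.0117 m, L = 0.0457 m, θ = 49.5°: √(L² − r² sin²θ) = 0.044826 m.
v = −0.0117·180.1·0.76041·[1 + 0.0117·0.64945/0.044826] = -1.8741 m/s.
|v| = 1.8741 m/s.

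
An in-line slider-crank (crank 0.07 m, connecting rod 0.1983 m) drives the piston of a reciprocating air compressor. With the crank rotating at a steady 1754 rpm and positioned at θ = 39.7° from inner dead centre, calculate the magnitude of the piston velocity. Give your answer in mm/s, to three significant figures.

ω = 2π·1754/60 = 183.7 rad/s
For an in-line slider-crank, x = r cosθ + √(L² − r² sin²θ), so v = −rω sinθ·[1 + r cosθ/√(L² − r² sin²θ)].
With r = 0.07 m, L = 0.1983 m, θ = 39.7°: √(L² − r² sin²θ) = 0.19319 m.
v = −0.07·183.7·0.63877·[1 + 0.07·0.76940/0.19319] = -10.503 m/s.
|v| = 10.503 m/s = 10503 mm/s.

10500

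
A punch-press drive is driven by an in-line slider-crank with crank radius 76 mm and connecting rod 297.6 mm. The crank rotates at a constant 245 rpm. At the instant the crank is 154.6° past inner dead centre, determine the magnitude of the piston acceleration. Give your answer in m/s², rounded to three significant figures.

36.9

ω = 2π·245/60 = 25.66 rad/s
x(θ) = r cosθ + √(L² − r² sin²θ); with ω constant, a = ω²·d²x/dθ².
d²x/dθ² = −r cosθ − r²(cos2θ)/√u − r⁴ sin²2θ/(4u^{3/2}),  u = L² − r² sin²θ = 0.0875031 m².
Substituting r = 0.076 m, L = 0.2976 m, θ = 154.6°: d²x/dθ² = +0.056119 m.
a = ω²·d²x/dθ² = (25.66)²·(+0.056119) = +36.94 m/s²;  |a| = 36.94 m/s².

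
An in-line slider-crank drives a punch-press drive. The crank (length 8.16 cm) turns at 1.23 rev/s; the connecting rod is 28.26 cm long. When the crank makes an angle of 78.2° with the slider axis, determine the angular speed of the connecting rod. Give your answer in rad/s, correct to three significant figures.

ω = 7.728 rad/s (converted from 1.23 rev/s).
The rod makes angle φ with the slider axis where L sinφ = r sinθ; differentiating, L cosφ·φ̇ = r ω cosθ.
L cosφ = √(L² − r² sin²θ) = 0.27108 m.
|ω_rod| = r ω |cosθ| / √(L² − r² sin²θ) = 0.0816·7.728·0.20450/0.27108 = 0.47574 rad/s.

0.476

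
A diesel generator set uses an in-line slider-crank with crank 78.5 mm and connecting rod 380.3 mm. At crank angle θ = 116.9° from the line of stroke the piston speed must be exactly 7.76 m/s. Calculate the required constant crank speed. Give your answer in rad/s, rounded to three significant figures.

122

For an in-line slider-crank, |v_piston| = rω|sinθ|·[1 + r cosθ/√(L² − r² sin²θ)].
With r = 0.0785 m, L = 0.3803 m, θ = 116.9°: the bracketed kinematic factor |dx/dθ| = 0.063355 m.
ω = v/|dx/dθ| = 7.76/0.063355 = 122.49 rad/s.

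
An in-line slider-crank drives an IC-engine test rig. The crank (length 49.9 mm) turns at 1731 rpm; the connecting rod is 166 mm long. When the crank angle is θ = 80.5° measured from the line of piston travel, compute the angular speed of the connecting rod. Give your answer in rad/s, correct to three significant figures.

9.42

ω = 181.3 rad/s (converted from 1731 rpm).
The rod makes angle φ with the slider axis where L sinφ = r sinθ; differentiating, L cosφ·φ̇ = r ω cosθ.
L cosφ = √(L² − r² sin²θ) = 0.15854 m.
|ω_rod| = r ω |cosθ| / √(L² − r² sin²θ) = 0.0499·181.3·0.16505/0.15854 = 9.4169 rad/s.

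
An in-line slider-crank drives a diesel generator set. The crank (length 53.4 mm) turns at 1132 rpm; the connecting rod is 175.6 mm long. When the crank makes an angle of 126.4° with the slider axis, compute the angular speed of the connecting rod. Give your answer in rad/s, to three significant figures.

22.1

ω = 118.5 rad/s (converted from 1132 rpm).
The rod makes angle φ with the slider axis where L sinφ = r sinθ; differentiating, L cosφ·φ̇ = r ω cosθ.
L cosφ = √(L² − r² sin²θ) = 0.17026 m.
|ω_rod| = r ω |cosθ| / √(L² − r² sin²θ) = 0.0534·118.5·0.59342/0.17026 = 22.063 rad/s.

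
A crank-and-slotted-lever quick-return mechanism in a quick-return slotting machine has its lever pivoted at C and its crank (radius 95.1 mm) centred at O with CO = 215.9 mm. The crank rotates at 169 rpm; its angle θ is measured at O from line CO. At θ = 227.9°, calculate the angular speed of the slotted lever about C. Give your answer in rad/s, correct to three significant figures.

2.97

ω = 17.7 rad/s (from 169 rpm).
Crank pin A relative to C: A = (d + r cosθ, r sinθ); lever angle φ = atan2(r sinθ, d + r cosθ).
Differentiating tanφ: φ̇ = rω(d cosθ + r)/(d² + r² + 2dr cosθ).
d² + r² + 2dr cosθ = |CA|² = 0.0281263 m²;  d cosθ + r = -0.049645 m.
|ω_lever| = |0.0951·17.7·-0.049645| / 0.0281263 = 2.9707 rad/s.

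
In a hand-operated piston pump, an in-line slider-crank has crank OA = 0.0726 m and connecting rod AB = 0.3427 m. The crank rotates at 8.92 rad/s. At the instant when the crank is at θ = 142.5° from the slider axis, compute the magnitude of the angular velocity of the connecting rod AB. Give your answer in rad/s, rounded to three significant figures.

ω = 8.92 rad/s
The rod makes angle φ with the slider axis where L sinφ = r sinθ; differentiating, L cosφ·φ̇ = r ω cosθ.
L cosφ = √(L² − r² sin²θ) = 0.33984 m.
|ω_rod| = r ω |cosθ| / √(L² − r² sin²θ) = 0.0726·8.92·0.79335/0.33984 = 1.5118 rad/s.

1.51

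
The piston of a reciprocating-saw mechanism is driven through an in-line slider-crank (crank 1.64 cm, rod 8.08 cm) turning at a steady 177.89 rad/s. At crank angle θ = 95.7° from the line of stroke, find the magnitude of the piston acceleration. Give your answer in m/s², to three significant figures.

157

ω = 177.9 rad/s
x(θ) = r cosθ + √(L² − r² sin²θ); with ω constant, a = ω²·d²x/dθ².
d²x/dθ² = −r cosθ − r²(cos2θ)/√u − r⁴ sin²2θ/(4u^{3/2}),  u = L² − r² sin²θ = 0.00626233 m².
Substituting r = 0.0164 m, L = 0.0808 m, θ = 95.7°: d²x/dθ² = +0.0049591 m.
a = ω²·d²x/dθ² = (177.9)²·(+0.0049591) = +156.93 m/s²;  |a| = 156.93 m/s².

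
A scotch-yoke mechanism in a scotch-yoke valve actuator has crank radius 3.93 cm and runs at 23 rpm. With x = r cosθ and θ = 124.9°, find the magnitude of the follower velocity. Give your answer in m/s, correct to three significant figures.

ω = 2.409 rad/s (from 23 rpm).
x = r cosθ ⇒ ẋ = −rω sinθ.
|v| = rω|sinθ| = 0.0393·2.409·|sin 124.9°| = 0.077632 m/s.

0.0776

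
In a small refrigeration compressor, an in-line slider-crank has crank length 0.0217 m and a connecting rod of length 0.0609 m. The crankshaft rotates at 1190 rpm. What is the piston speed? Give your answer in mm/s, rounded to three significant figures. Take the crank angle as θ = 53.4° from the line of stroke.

2650

ω = 2π·1190/60 = 124.6 rad/s
For an in-line slider-crank, x = r cosθ + √(L² − r² sin²θ), so v = −rω sinθ·[1 + r cosθ/√(L² − r² sin²θ)].
With r = 0.0217 m, L = 0.0609 m, θ = 53.4°: √(L² − r² sin²θ) = 0.058355 m.
v = −0.0217·124.6·0.80282·[1 + 0.0217·0.59622/0.058355] = -2.6523 m/s.
|v| = 2.6523 m/s = 2652.3 mm/s.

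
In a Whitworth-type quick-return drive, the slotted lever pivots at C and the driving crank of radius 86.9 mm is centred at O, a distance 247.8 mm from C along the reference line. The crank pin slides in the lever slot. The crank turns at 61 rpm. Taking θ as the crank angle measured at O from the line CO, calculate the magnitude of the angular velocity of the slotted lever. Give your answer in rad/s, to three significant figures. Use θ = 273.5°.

ω = 6.388 rad/s (from 61 rpm).
Crank pin A relative to C: A = (d + r cosθ, r sinθ); lever angle φ = atan2(r sinθ, d + r cosθ).
Differentiating tanφ: φ̇ = rω(d cosθ + r)/(d² + r² + 2dr cosθ).
d² + r² + 2dr cosθ = |CA|² = 0.0715857 m²;  d cosθ + r = +0.10203 m.
|ω_lever| = |0.0869·6.388·+0.10203| / 0.0715857 = 0.79117 rad/s.

0.791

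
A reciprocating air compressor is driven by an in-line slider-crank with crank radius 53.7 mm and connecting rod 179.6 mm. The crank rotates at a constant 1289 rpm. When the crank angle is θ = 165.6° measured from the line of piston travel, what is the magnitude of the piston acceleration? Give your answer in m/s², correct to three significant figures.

ω = 2π·1289/60 = 135 rad/s
x(θ) = r cosθ + √(L² − r² sin²θ); with ω constant, a = ω²·d²x/dθ².
d²x/dθ² = −r cosθ − r²(cos2θ)/√u − r⁴ sin²2θ/(4u^{3/2}),  u = L² − r² sin²θ = 0.0320778 m².
Substituting r = 0.0537 m, L = 0.1796 m, θ = 165.6°: d²x/dθ² = +0.03782 m.
a = ω²·d²x/dθ² = (135)²·(+0.03782) = +689.1 m/s²;  |a| = 689.1 m/s².

689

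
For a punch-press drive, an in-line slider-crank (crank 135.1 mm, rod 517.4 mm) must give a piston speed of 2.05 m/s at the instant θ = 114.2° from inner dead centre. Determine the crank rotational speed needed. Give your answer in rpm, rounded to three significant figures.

For an in-line slider-crank, |v_piston| = rω|sinθ|·[1 + r cosθ/√(L² − r² sin²θ)].
With r = 0.1351 m, L = 0.5174 m, θ = 114.2°: the bracketed kinematic factor |dx/dθ| = 0.10965 m.
ω = v/|dx/dθ| = 2.05/0.10965 = 18.696 rad/s.
N = 60ω/(2π) = 178.54 rpm.

179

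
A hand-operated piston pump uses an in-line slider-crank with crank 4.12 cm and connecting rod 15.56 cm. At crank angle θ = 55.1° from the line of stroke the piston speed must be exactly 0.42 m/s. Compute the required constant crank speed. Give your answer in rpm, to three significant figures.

103

For an in-line slider-crank, |v_piston| = rω|sinθ|·[1 + r cosθ/√(L² − r² sin²θ)].
With r = 0.0412 m, L = 0.1556 m, θ = 55.1°: the bracketed kinematic factor |dx/dθ| = 0.039034 m.
ω = v/|dx/dθ| = 0.42/0.039034 = 10.76 rad/s.
N = 60ω/(2π) = 102.75 rpm.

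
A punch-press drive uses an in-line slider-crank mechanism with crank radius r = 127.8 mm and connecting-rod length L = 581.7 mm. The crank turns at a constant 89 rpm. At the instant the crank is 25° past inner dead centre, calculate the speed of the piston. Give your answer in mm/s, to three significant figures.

ω = 2π·89/60 = 9.32 rad/s
For an in-line slider-crank, x = r cosθ + √(L² − r² sin²θ), so v = −rω sinθ·[1 + r cosθ/√(L² − r² sin²θ)].
With r = 0.1278 m, L = 0.5817 m, θ = 25°: √(L² − r² sin²θ) = 0.57919 m.
v = −0.1278·9.32·0.42262·[1 + 0.1278·0.90631/0.57919] = -0.60405 m/s.
|v| = 0.60405 m/s = 604.05 mm/s.

604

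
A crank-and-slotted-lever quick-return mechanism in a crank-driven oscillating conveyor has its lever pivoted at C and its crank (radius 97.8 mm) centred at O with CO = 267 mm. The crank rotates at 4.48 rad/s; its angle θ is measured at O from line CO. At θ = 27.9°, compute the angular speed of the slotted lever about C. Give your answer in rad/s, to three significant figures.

ω = 4.48 rad/s
Crank pin A relative to C: A = (d + r cosθ, r sinθ); lever angle φ = atan2(r sinθ, d + r cosθ).
Differentiating tanφ: φ̇ = rω(d cosθ + r)/(d² + r² + 2dr cosθ).
d² + r² + 2dr cosθ = |CA|² = 0.127009 m²;  d cosθ + r = +0.33377 m.
|ω_lever| = |0.0978·4.48·+0.33377| / 0.127009 = 1.1514 rad/s.

1.15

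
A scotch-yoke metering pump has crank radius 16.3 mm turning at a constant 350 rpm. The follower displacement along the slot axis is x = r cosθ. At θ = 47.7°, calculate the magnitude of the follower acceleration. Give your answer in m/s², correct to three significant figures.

14.7

ω = 36.65 rad/s (from 350 rpm).
x = r cosθ ⇒ ẍ = −rω² cosθ (ω constant).
|a| = rω²|cosθ| = 0.0163·(36.65)²·|cos 47.7°| = 14.737 m/s².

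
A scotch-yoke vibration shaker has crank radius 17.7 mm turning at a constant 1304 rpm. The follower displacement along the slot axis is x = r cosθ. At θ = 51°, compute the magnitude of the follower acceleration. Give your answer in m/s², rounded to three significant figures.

208

ω = 136.6 rad/s (from 1304 rpm).
x = r cosθ ⇒ ẍ = −rω² cosθ (ω constant).
|a| = rω²|cosθ| = 0.0177·(136.6)²·|cos 51°| = 207.71 m/s².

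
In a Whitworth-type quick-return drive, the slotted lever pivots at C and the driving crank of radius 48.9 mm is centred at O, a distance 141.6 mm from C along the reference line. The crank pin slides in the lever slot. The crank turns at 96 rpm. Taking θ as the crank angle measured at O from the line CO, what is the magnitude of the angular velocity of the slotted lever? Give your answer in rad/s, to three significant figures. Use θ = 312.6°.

2.24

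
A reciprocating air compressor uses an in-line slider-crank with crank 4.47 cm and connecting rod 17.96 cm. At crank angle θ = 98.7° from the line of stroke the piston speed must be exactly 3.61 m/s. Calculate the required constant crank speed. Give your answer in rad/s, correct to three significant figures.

85.0

For an in-line slider-crank, |v_piston| = rω|sinθ|·[1 + r cosθ/√(L² − r² sin²θ)].
With r = 0.0447 m, L = 0.1796 m, θ = 98.7°: the bracketed kinematic factor |dx/dθ| = 0.042469 m.
ω = v/|dx/dθ| = 3.61/0.042469 = 85.002 rad/s.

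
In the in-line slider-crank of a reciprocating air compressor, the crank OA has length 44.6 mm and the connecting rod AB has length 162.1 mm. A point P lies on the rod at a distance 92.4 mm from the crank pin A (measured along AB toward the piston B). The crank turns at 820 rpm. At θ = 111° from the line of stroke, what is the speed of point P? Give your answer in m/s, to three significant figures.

3.42

ω = 85.87 rad/s.  Crank-pin speed |V_A| = rω = 3.8298 m/s, perpendicular to OA.
Rod angle: sinφ = −(r/L) sinθ ⇒ φ = -14.884°; ω_rod = −rω cosθ/√(L²−r²sin²θ) = +8.7608 rad/s.
V_P = V_A + ω_rod × AP, with AP = 0.0924 m along the rod.
Components: V_Px = −rω sinθ − a·ω_rod·sinφ = -3.3675 m/s;  V_Py = rω cosθ + a·ω_rod·cosφ = -0.59014 m/s.
|V_P| = √(V_Px² + V_Py²) = 3.4188 m/s.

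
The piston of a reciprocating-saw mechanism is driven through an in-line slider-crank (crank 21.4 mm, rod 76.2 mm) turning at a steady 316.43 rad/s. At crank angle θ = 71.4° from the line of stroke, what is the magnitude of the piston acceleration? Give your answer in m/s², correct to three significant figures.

191

ω = 316.4 rad/s
x(θ) = r cosθ + √(L² − r² sin²θ); with ω constant, a = ω²·d²x/dθ².
d²x/dθ² = −r cosθ − r²(cos2θ)/√u − r⁴ sin²2θ/(4u^{3/2}),  u = L² − r² sin²θ = 0.00539507 m².
Substituting r = 0.0214 m, L = 0.0762 m, θ = 71.4°: d²x/dθ² = -0.0019078 m.
a = ω²·d²x/dθ² = (316.4)²·(-0.0019078) = -191.03 m/s²;  |a| = 191.03 m/s².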